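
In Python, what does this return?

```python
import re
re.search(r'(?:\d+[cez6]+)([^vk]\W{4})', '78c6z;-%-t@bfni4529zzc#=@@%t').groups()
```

('z;-%-',)

This matches one or more of a digit, then one or more of one of [cez6] (non-capturing group); then any character except [vk], then exactly 4 of a non-word character (captured).
Unlike `match`, `search` isn't anchored — it looks for the pattern anywhere in the string.
The match spans [0:9] → '78c6z;-%-'.
Captured: group 1 = 'z;-%-'.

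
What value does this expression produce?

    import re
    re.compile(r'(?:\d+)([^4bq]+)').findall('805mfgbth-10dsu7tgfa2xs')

['mfg', 'dsu7tgfa2xs']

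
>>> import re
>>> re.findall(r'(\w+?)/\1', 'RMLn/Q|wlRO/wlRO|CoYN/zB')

`\1` has to match the exact text group 1 already captured.
One capturing group, so `findall` returns just the captured substring from the one match — 1 in all.

['wlRO']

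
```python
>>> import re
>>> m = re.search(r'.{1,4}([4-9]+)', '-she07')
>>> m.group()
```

This matches 1 to 4 of any character; then one or more of a character in [4-9] (captured).
The match spans [1:6] → 'she07'.

'she07'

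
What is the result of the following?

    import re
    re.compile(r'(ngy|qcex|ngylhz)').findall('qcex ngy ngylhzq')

`|` is ordered: at each position the engine commits to the first alternative that works.
Walking the string: at [0:4] match 'qcex', group 1 = 'qcex'; at [5:8] match 'ngy', group 1 = 'ngy'; at [9:12] match 'ngy', group 1 = 'ngy'.
Because there's exactly one group, `findall` drops the full match and keeps group 1 from each hit.

['qcex', 'ngy', 'ngy']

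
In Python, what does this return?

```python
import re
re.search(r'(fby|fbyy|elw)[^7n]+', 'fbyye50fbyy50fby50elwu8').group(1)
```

Branches in `(...|...)` are attempted left-to-right; the first branch that allows the whole pattern to succeed is taken.
`search` walks the string left to right and returns the first match it finds.
The match spans [0:23] → 'fbyye50fbyy50fby50elwu8'.
Captured: group 1 = 'fby'.

'fby'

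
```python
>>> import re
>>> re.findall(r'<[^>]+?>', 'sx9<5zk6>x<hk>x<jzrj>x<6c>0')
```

Matches: at [3:9] → '<5zk6>'; at [10:14] → '<hk>'; at [15:21] → '<jzrj>'; at [22:26] → '<6c>'.
Since nothing is captured, `findall` lists the 4 matched substrings directly.

['<5zk6>', '<hk>', '<jzrj>', '<6c>']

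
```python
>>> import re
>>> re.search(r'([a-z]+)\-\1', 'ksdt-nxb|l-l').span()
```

(9, 12)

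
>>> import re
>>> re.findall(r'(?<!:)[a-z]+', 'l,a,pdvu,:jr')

['l', 'a', 'pdvu', 'r']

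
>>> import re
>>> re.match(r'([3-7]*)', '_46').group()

With `match`, the pattern is implicitly anchored at the beginning.
The match spans [0:0] → ''.

''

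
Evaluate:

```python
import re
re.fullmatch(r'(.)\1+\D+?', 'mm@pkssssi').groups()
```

After group 1 captures some text, `\1` only succeeds where that same text appears again.
For `fullmatch`, every character of the input must be accounted for by the pattern.
The match spans [0:10] → 'mm@pkssssi'.
Captured: group 1 = 'm'.

('m',)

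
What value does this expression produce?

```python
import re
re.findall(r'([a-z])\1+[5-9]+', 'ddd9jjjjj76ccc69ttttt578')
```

['d', 'j', 'c', 't']

`\1` is not a pattern — it's the concrete string captured by group 1, re-applied verbatim.
Scanning left to right: at [0:4] match 'ddd9', group 1 = 'd'; at [4:11] match 'jjjjj76', group 1 = 'j'; at [11:16] match 'ccc69', group 1 = 'c'; at [16:24] match 'ttttt578', group 1 = 't'.
`findall` collects group 1 from each match (4 total).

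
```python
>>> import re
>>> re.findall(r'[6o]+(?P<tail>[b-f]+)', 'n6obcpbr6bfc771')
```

The pattern matches one or more of one of [6o]; then one or more of a character in [b-f] (captured as 'tail').
Walking the string: at [1:5] match '6obc', group 1 = 'bc'; at [8:12] match '6bfc', group 1 = 'bfc'.
`findall` collects group 1 from each match (2 total).

['bc', 'bfc']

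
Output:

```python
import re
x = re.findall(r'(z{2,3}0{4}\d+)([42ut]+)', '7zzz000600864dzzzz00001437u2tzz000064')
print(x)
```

[('zzz00001437', 'u2t'), ('zz00006', '4')]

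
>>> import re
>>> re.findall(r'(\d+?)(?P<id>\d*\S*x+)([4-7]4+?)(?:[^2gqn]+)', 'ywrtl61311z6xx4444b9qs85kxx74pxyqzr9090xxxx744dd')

The pattern matches one or more of a digit (lazy) (captured); then zero or more of a digit, then zero or more of a non-whitespace character, then one or more of a literal 'x' (captured as 'id'); then a character in [4-7], then one or more of the literal '4' (lazy) (captured); then one or more of any character except [2gqn] (non-capturing group).
With the lazy modifier that quantifier settles for the fewest repetitions that let the rest of the pattern succeed (the atoms after it are unaffected and can still be greedy).
Matches: at [5:48] match '61311z6xx4444b9qs85kxx74pxyqzr9090xxxx744dd', groups = ('6', '1311z6xx4444b9qs85kxx74pxyqzr9090xxxx', '74').
With 3 capturing groups, `findall` returns a 3-tuple per match.

[('6', '1311z6xx4444b9qs85kxx74pxyqzr9090xxxx', '74')]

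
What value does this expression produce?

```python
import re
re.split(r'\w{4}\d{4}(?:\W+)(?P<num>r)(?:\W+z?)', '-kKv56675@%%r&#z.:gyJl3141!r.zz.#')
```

This matches exactly 4 of a word character, then exactly 4 of a digit; then one or more of a non-word character (non-capturing group); then a literal 'r' (captured as 'num'); then one or more of a non-word character, then optionally a literal 'z' (non-capturing group).
Matches to split on: at [1:16] → 'kKv56675@%%r&#z'; at [18:30] → 'gyJl3141!r.z'.
`re.split` interleaves the captured-group text with the surrounding fragments.

['-', 'r', '.:', 'r', 'z.#']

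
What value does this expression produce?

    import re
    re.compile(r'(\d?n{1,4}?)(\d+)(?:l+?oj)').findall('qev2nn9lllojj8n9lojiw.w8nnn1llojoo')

This matches optionally a digit, then 1 to 4 of a literal 'n' (lazy) (captured); then one or more of a digit (captured); then one or more of the literal 'l' (lazy), then the literal 'oj' (non-capturing group).
Multiple groups make `findall` return tuples — one 2-tuple for each match.

[('2nn', '9'), ('8n', '9'), ('8nnn', '1')]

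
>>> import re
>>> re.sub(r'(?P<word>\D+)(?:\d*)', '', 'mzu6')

Pattern: one or more of a non-digit (captured as 'word'); then zero or more of a digit (non-capturing group).
`sub` substitutes '' at each match site.

''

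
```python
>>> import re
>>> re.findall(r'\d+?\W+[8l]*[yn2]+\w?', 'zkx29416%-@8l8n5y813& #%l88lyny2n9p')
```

['29416%-@8l8n5', '813& #%l88lyny2n9']

The pattern matches one or more of a digit (lazy); then one or more of a non-word character; then zero or more of one of [8l], then one or more of one of [yn2], then optionally a word character.
Walking the string: at [3:16] → '29416%-@8l8n5'; at [17:34] → '813& #%l88lyny2n9'.
Since nothing is captured, `findall` lists the 2 matched substrings directly.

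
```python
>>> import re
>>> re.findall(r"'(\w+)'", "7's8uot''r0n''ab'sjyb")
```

['s8uot', 'r0n', 'ab']

Matches: at [1:8] match "'s8uot'", group 1 = 's8uot'; at [8:13] match "'r0n'", group 1 = 'r0n'; at [13:17] match "'ab'", group 1 = 'ab'.
With a single group, `findall` returns only what that group captured — 3 items.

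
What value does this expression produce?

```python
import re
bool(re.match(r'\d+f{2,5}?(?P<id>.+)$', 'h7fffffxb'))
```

False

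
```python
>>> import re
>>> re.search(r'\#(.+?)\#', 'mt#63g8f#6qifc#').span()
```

A `+?`/`*?`/`{m,n}?` starts at its minimum and grows only as far as needed for what follows to match.
`re.search` tries every starting position until one works.
The match spans [2:9] → '#63g8f#'.
Captured: group 1 = '63g8f'.

(2, 9)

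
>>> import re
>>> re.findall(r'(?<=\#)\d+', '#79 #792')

['79', '792']

The `(?=…)`/`(?<=…)` assertion just peeks at neighbouring text; it doesn't advance the match position.
No capturing groups, so `findall` returns the 2 full match strings.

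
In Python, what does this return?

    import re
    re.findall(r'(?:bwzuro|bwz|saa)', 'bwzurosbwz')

`|` is ordered: at each position the engine commits to the first alternative that works.
Matches: at [0:6] → 'bwzuro'; at [7:10] → 'bwz'.
`findall` yields the raw match text (2 of them) because the pattern has no groups.

['bwzuro', 'bwz']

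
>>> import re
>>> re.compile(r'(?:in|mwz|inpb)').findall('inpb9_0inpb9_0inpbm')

`|` is ordered: at each position the engine commits to the first alternative that works.
`findall` yields the raw match text (3 of them) because the pattern has no groups.

['in', 'in', 'in']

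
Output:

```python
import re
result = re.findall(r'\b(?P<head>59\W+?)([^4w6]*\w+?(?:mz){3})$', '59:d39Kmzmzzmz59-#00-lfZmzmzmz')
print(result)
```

Pattern: a word boundary (`\b`, zero-width); then the literal '59', then one or more of a non-word character (lazy) (captured as 'head'); then zero or more of any character except [4w6], then one or more of a word character (lazy), then the literal 'mz' repeated 3 times (captured); then anchored at the end.
Matches: at [0:30] match '59:d39Kmzmzzmz59-#00-lfZmzmzmz', groups = ('59:', 'd39Kmzmzzmz59-#00-lfZmzmzmz').
With 2 capturing groups, `findall` returns a 2-tuple per match.

[('59:', 'd39Kmzmzzmz59-#00-lfZmzmzmz')]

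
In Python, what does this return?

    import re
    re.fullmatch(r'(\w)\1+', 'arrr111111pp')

`\1` has to match the exact text group 1 already captured.
`fullmatch` succeeds only if the pattern covers the string from start to end.
Here the string isn't matched end-to-end, so the call returns None.

None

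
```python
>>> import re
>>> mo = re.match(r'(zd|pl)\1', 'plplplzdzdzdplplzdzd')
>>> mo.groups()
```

('pl',)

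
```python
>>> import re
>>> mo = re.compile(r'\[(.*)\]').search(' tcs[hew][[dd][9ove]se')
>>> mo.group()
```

`search` walks the string left to right and returns the first match it finds.
The match spans [4:20] → '[hew][[dd][9ove]'.
Captured: group 1 = 'hew][[dd][9ove'.

'[hew][[dd][9ove]'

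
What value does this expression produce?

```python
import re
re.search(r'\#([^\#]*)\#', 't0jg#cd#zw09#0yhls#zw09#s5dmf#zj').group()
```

'#cd#'

The match spans [4:8] → '#cd#'.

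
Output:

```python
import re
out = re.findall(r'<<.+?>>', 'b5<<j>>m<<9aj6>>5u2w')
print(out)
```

['<<j>>', '<<9aj6>>']

Walking the string: at [2:7] → '<<j>>'; at [8:16] → '<<9aj6>>'.
With no groups in the pattern, `findall` gives back each whole match — 2 here.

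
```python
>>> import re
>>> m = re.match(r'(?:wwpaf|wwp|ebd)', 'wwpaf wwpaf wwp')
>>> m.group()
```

'wwpaf'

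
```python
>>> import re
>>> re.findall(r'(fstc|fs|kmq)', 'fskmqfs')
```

['fs', 'kmq', 'fs']

Scanning left to right: at [0:2] match 'fs', group 1 = 'fs'; at [2:5] match 'kmq', group 1 = 'kmq'; at [5:7] match 'fs', group 1 = 'fs'.
Because there's exactly one group, `findall` drops the full match and keeps group 1 from each hit.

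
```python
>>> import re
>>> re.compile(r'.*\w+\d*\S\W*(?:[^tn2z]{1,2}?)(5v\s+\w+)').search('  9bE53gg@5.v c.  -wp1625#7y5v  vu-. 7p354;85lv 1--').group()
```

Pattern: zero or more of any character, then one or more of a word character, then zero or more of a digit; then a non-whitespace character, then zero or more of a non-word character; then 1 to 2 of any character except [tn2z] (lazy) (non-capturing group); then the literal '5v', then one or more of whitespace, then one or more of a word character (captured).
The match spans [0:34] → '  9bE53gg@5.v c.  -wp1625#7y5v  vu'.

'  9bE53gg@5.v c.  -wp1625#7y5v  vu'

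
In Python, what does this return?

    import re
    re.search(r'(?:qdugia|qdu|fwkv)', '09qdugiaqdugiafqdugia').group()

'qdugia'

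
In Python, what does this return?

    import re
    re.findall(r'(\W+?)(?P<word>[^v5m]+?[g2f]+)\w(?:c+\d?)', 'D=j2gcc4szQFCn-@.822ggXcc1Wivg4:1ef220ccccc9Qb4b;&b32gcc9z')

A non-greedy quantifier consumes as few characters as it can — just enough that the remainder of the pattern still matches from where it stops; whatever follows it matches normally.
`findall` packs the 2 group values into a tuple for every match.

[('=', 'j2g'), ('-', '@.822gg'), (':', '1ef22'), (';', '&b32g')]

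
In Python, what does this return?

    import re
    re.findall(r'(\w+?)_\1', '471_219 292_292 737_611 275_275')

`\1` is not a pattern — it's the concrete string captured by group 1, re-applied verbatim.
One capturing group, so `findall` returns just the captured substring from each match — 2 in all.

['292', '275']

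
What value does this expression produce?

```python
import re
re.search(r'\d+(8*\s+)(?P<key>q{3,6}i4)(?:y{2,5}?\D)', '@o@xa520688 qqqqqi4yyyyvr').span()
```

Lazy quantifiers expand one character at a time until the remainder of the pattern can match.
The match spans [5:22] → '520688 qqqqqi4yyy'.

(5, 22)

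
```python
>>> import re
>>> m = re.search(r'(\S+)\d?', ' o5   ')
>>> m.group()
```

'o5'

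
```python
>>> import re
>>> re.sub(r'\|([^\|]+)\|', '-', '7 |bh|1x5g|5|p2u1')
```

'7 -1x5g-p2u1'

Matches: at [2:6] → '|bh|'; at [10:13] → '|5|'.
Every occurrence is swapped for '-'.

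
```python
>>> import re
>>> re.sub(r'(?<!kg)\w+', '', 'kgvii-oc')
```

Because the assertion is negative and zero-width, positions next to the forbidden text are skipped.
Matches: at [0:5] → 'kgvii'; at [6:8] → 'oc'.
Every occurrence is swapped for ''.

'-'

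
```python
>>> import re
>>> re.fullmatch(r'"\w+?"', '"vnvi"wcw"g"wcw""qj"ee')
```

None

`re.fullmatch` requires the pattern to consume the entire string.
Here there's no way to consume every character, so the call returns None.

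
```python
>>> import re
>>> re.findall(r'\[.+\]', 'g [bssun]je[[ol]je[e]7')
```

['[bssun]je[[ol]je[e]']

`findall` yields the raw match text (1 of them) because the pattern has no groups.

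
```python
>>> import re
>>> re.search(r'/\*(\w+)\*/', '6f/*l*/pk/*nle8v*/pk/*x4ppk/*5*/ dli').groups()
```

('l',)

Unlike `match`, `search` isn't anchored — it looks for the pattern anywhere in the string.
The match spans [2:7] → '/*l*/'.
Captured: group 1 = 'l'.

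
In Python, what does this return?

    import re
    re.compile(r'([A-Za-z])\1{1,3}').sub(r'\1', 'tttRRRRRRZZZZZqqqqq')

`\1` is not a pattern — it's the concrete string captured by group 1, re-applied verbatim.
`\1` in the replacement pulls in group 1's text for each match.

'tRRZZqq'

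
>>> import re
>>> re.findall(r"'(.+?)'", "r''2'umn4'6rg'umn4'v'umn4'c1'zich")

["'2", '6rg', 'v', 'c1']

The `?` after the quantifier makes it lazy — it takes as little as possible before letting the rest of the pattern try.
Walking the string: at [1:5] match "''2'", group 1 = "'2"; at [9:14] match "'6rg'", group 1 = '6rg'; at [18:21] match "'v'", group 1 = 'v'; at [25:29] match "'c1'", group 1 = 'c1'.
With a single group, `findall` returns only what that group captured — 4 items.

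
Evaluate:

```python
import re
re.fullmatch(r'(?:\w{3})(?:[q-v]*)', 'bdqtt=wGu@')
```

None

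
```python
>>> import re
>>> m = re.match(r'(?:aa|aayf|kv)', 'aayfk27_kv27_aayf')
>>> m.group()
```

'aa'

With `match`, the pattern is implicitly anchored at the beginning.
The match spans [0:2] → 'aa'.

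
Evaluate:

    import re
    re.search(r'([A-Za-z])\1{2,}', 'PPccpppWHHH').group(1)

'p'

The match spans [4:7] → 'ppp'.
Captured: group 1 = 'p'.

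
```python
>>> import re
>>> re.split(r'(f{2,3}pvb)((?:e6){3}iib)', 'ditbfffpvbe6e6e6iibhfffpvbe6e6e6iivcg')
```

The group in the pattern means `split` returns the separators' captures alongside the pieces.

['ditb', 'fffpvb', 'e6e6e6iib', 'hfffpvbe6e6e6iivcg']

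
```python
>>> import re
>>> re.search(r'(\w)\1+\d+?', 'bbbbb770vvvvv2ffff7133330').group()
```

A backreference is literal: `\1` must see the identical characters the first group matched.
`re.search` tries every starting position until one works.
The match spans [0:6] → 'bbbbb7'.
Captured: group 1 = 'b'.

'bbbbb7'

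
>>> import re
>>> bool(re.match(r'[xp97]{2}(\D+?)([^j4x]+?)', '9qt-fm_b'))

False

Pattern: exactly 2 of one of [xp97]; then one or more of a non-digit (lazy) (captured); then one or more of any character except [j4x] (lazy) (captured).
`re.match` won't scan ahead — the pattern has to work from the very first character.
Here position 0 doesn't satisfy it, so the call returns None, and `bool(None)` is False.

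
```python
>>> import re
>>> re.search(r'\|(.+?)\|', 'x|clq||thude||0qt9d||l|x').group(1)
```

'clq'

`re.search` scans for the first position where the pattern succeeds.
The match spans [1:6] → '|clq|'.
Captured: group 1 = 'clq'.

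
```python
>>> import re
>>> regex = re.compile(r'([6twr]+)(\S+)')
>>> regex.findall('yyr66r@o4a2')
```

[('r66r', '@o4a2')]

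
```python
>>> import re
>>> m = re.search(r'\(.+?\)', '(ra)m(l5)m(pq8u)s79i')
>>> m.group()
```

'(ra)'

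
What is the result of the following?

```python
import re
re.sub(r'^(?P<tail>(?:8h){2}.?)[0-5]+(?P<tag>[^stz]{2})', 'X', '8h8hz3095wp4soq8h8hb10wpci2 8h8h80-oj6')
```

'Xwp4soq8h8hb10wpci2 8h8h80-oj6'

`sub` substitutes 'X' at each match site.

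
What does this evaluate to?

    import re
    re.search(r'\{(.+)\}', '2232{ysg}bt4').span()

The match spans [4:9] → '{ysg}'.

(4, 9)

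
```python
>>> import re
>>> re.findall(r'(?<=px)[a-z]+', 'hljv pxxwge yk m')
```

['xwge']

The lookaround is zero-width — it requires the adjacent text to match without consuming it, so the asserted text isn't part of the match.
Scanning left to right: at [7:11] → 'xwge'.
With no groups in the pattern, `findall` gives back each whole match — 1 here.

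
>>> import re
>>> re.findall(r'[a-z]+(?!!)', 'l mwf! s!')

['l', 'mw']

A negative assertion filters positions out without eating any characters.
No capturing groups, so `findall` returns the 2 full match strings.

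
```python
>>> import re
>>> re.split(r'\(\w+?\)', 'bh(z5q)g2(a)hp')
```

['bh', 'g2', 'hp']

Matches to split on: at [2:7] → '(z5q)'; at [9:12] → '(a)'.
`split` removes every match and returns the 3 fragments in between.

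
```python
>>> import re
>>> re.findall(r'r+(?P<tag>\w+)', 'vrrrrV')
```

This matches one or more of a literal 'r'; then one or more of a word character (captured as 'tag').
Scanning left to right: at [1:6] match 'rrrrV', group 1 = 'V'.
With a single group, `findall` returns only what that group captured — 1 item.

['V']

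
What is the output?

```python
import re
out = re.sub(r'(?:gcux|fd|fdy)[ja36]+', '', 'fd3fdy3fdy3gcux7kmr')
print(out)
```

gcux7kmr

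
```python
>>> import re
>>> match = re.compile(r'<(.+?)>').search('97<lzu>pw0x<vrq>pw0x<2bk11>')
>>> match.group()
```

'<lzu>'

`re.search` scans for the first position where the pattern succeeds.
The match spans [2:7] → '<lzu>'.
Captured: group 1 = 'lzu'.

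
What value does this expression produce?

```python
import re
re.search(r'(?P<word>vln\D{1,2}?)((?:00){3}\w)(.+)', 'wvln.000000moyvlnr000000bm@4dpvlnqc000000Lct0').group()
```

'vln.000000moyvlnr000000bm@4dpvlnqc000000Lct0'

Pattern: the literal 'vln', then 1 to 2 of a non-digit (lazy) (captured as 'word'); then the literal '00' repeated 3 times, then a word character (captured); then one or more of any character (captured).
The match spans [1:45] → 'vln.000000moyvlnr000000bm@4dpvlnqc000000Lct0'.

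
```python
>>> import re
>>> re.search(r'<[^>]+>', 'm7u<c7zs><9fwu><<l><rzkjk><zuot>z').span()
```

`re.search` tries every starting position until one works.
The match spans [3:9] → '<c7zs>'.

(3, 9)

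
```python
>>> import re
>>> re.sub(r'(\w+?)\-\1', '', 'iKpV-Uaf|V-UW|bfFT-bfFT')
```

'iKpV-Uaf|V-UW|'

The backreference `\1` re-matches whatever the first group consumed, character for character.
`sub` substitutes '' at each match site.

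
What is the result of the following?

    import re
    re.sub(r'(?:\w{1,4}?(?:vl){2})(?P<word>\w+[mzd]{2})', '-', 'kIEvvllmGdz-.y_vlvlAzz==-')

'kIEvvllmGdz-.-==-'

This matches 1 to 4 of a word character (lazy), then the literal 'vl' repeated 2 times (non-capturing group); then one or more of a word character, then exactly 2 of one of [mzd] (captured as 'word').
Matches: at [13:22] → 'y_vlvlAzz'.
`sub` substitutes '-' at each match site.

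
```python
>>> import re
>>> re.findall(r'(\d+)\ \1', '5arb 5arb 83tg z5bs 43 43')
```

A backreference is literal: `\1` must see the identical characters the first group matched.
Walking the string: at [20:25] match '43 43', group 1 = '43'.
Because there's exactly one group, `findall` drops the full match and keeps group 1 from the one hit.

['43']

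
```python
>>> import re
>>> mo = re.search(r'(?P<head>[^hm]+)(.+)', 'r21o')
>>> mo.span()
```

The match spans [0:4] → 'r21o'.

(0, 4)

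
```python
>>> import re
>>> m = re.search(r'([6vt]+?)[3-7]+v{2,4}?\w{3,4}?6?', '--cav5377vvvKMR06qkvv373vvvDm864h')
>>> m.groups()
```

('v',)

The match spans [4:14] → 'v5377vvvKM'.
Captured: group 1 = 'v'.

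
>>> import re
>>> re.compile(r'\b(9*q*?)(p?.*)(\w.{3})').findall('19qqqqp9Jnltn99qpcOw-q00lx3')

`findall` packs the 3 group values into a tuple for every match.

[('', '19qqqqp9Jnltn99qpcOw-q0', '0lx3')]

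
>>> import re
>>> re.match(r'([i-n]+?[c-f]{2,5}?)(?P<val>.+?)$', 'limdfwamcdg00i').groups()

('limdf', 'wamcdg00i')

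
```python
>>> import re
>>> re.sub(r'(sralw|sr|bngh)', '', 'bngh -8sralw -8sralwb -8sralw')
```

The regex engine tests alternatives in the order written; an earlier branch that matches wins even if a later one would match more.
Every occurrence is swapped for ''.

' -8 -8b -8'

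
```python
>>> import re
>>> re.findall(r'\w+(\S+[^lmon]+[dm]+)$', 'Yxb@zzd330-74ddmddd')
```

The pattern matches one or more of a word character; then one or more of a non-whitespace character, then one or more of any character except [lmon], then one or more of one of [dm] (captured); then anchored at the end.
Scanning left to right: at [0:19] match 'Yxb@zzd330-74ddmddd', group 1 = '@zzd330-74ddmddd'.
One capturing group, so `findall` returns just the captured substring from the one match — 1 in all.

['@zzd330-74ddmddd']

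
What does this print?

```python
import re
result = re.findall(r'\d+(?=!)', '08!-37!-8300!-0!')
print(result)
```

['08', '37', '8300', '0']

Because the assertion is zero-width, the text it checks is not consumed and won't appear in the result.
Matches: at [0:2] → '08'; at [4:6] → '37'; at [8:12] → '8300'; at [14:15] → '0'.
No capturing groups, so `findall` returns the 4 full match strings.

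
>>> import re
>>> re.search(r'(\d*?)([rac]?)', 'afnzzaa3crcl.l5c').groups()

The match spans [0:1] → 'a'.
Captured: group 1 = '', group 2 = 'a'.

('', 'a')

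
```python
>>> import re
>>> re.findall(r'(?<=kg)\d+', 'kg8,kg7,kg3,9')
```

['8', '7', '3']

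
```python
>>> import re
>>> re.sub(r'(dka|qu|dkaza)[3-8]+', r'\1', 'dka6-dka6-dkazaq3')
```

'dka-dka-dkazaq3'

Matches: at [0:4] → 'dka6'; at [5:9] → 'dka6'.
The replacement refers to a captured group, so each match is rewritten using its own captured text.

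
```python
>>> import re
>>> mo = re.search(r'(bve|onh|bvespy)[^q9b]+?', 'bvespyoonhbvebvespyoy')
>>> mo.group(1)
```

`|` is ordered: at each position the engine commits to the first alternative that works.
Unlike `match`, `search` isn't anchored — it looks for the pattern anywhere in the string.
The match spans [0:4] → 'bves'.
Captured: group 1 = 'bve'.

'bve'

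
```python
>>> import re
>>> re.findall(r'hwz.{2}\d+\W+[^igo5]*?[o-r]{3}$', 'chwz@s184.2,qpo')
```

['hwz@s184.2,qpo']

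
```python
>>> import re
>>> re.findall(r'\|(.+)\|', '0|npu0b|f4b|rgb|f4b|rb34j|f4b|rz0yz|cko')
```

['npu0b|f4b|rgb|f4b|rb34j|f4b|rz0yz']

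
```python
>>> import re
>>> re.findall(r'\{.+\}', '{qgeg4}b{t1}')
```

Walking the string: at [0:12] → '{qgeg4}b{t1}'.
Since nothing is captured, `findall` lists the 1 matched substring directly.

['{qgeg4}b{t1}']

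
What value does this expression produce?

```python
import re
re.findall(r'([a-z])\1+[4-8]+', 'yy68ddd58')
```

`\1` is not a pattern — it's the concrete string captured by group 1, re-applied verbatim.
Matches: at [0:4] match 'yy68', group 1 = 'y'; at [4:9] match 'ddd58', group 1 = 'd'.
One capturing group, so `findall` returns just the captured substring from each match — 2 in all.

['y', 'd']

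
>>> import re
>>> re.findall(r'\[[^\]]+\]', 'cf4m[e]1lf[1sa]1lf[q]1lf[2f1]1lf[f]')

['[e]', '[1sa]', '[q]', '[2f1]', '[f]']

Matches: at [4:7] → '[e]'; at [10:15] → '[1sa]'; at [18:21] → '[q]'; at [24:29] → '[2f1]'; at [32:35] → '[f]'.
Since nothing is captured, `findall` lists the 5 matched substrings directly.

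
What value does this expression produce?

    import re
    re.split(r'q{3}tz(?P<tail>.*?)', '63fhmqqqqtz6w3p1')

A `+?`/`*?`/`{m,n}?` starts at its minimum and grows only as far as needed for what follows to match.
With a capturing group present, the delimiter's captured portion is kept in the result list.

['63fhmq', '', '6w3p1']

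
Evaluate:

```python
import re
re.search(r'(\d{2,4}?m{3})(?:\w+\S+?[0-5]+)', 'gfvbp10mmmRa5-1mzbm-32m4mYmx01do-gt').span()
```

(5, 15)

Lazy quantifiers expand one character at a time until the remainder of the pattern can match.
The match spans [5:15] → '10mmmRa5-1'.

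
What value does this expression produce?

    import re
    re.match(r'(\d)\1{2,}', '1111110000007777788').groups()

After group 1 captures some text, `\1` only succeeds where that same text appears again.
With `match`, the pattern is implicitly anchored at the beginning.
The match spans [0:6] → '111111'.
Captured: group 1 = '1'.

('1',)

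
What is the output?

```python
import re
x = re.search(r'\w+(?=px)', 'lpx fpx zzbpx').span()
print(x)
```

The positive lookaround only admits positions where the adjacent text matches; those characters stay outside the span.
The match spans [0:1] → 'l'.

(0, 1)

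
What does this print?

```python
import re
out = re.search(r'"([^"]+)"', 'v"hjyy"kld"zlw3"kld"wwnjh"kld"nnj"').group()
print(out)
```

`search` walks the string left to right and returns the first match it finds.
The match spans [1:7] → '"hjyy"'.
Captured: group 1 = 'hjyy'.

"hjyy"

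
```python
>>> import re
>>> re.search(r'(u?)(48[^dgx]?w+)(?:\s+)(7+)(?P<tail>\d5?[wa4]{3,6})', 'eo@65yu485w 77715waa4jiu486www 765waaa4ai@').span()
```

(6, 21)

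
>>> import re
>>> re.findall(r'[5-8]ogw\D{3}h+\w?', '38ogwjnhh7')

The pattern matches a character in [5-8], then the literal 'ogw', then exactly 3 of a non-digit; then one or more of the literal 'h', then optionally a word character.
Walking the string: at [1:10] → '8ogwjnhh7'.
Since nothing is captured, `findall` lists the 1 matched substring directly.

['8ogwjnhh7']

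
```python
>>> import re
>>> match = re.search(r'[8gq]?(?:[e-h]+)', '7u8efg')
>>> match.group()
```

'8efg'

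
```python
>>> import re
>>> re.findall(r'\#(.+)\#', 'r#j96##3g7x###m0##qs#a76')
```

['j96##3g7x###m0##qs']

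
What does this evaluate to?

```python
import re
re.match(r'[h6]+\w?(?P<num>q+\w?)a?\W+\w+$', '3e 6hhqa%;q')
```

None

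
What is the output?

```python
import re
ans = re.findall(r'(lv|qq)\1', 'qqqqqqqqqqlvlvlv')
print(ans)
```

`\1` has to match the exact text group 1 already captured.
One capturing group, so `findall` returns just the captured substring from each match — 3 in all.

['qq', 'qq', 'lv']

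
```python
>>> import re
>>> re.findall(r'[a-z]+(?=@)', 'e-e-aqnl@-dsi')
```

['aqnl']

The positive lookaround only admits positions where the adjacent text matches; those characters stay outside the span.
No capturing groups, so `findall` returns the 1 full match string.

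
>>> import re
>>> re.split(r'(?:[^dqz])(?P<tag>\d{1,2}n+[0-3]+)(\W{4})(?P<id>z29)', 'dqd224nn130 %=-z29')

['dqd', '24nn130', ' %=-', 'z29', '']

This matches any character except [dqz] (non-capturing group); then 1 to 2 of a digit, then one or more of the literal 'n', then one or more of a character in [0-3] (captured as 'tag'); then exactly 4 of a non-word character (captured); then the literal 'z2', then a literal '9' (captured as 'id').
Matches to split on: at [3:18] → '224nn130 %=-z29'.
`re.split` interleaves the captured-group text with the surrounding fragments.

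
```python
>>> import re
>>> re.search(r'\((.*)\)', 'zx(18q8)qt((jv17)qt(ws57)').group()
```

'(18q8)qt((jv17)qt(ws57)'

`search` walks the string left to right and returns the first match it finds.
The match spans [2:25] → '(18q8)qt((jv17)qt(ws57)'.
Captured: group 1 = '18q8)qt((jv17)qt(ws57'.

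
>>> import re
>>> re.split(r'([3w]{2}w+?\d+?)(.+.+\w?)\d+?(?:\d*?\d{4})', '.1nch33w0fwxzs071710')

['.1nch', '33w0', 'fwxzs0', '']

This matches exactly 2 of one of [3w], then one or more of a literal 'w' (lazy), then one or more of a digit (lazy) (captured); then one or more of any character, then one or more of any character, then optionally a word character (captured); then one or more of a digit (lazy); then zero or more of a digit (lazy), then exactly 4 of a digit (non-capturing group).
Matches to split on: at [5:20] → '33w0fwxzs071710'.
The group in the pattern means `split` returns the separators' captures alongside the pieces.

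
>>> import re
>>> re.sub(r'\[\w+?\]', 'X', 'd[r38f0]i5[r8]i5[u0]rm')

'dXi5Xi5Xrm'

Matches: at [1:8] → '[r38f0]'; at [10:14] → '[r8]'; at [16:20] → '[u0]'.
Each match is replaced by 'X'.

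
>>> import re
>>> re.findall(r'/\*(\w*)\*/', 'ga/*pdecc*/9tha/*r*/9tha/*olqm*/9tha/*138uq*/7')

['pdecc', 'r', 'olqm', '138uq']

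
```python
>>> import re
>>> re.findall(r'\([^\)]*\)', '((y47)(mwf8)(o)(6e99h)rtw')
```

['((y47)', '(mwf8)', '(o)', '(6e99h)']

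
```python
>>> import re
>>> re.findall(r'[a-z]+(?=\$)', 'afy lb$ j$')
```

['lb', 'j']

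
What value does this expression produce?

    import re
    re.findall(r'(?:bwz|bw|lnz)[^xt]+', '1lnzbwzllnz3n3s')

`findall` yields the raw match text (1 of them) because the pattern has no groups.

['lnzbwzllnz3n3s']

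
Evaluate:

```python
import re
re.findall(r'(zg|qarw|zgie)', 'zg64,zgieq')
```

['zg', 'zg']

`|` is ordered: at each position the engine commits to the first alternative that works.
One capturing group, so `findall` returns just the captured substring from each match — 2 in all.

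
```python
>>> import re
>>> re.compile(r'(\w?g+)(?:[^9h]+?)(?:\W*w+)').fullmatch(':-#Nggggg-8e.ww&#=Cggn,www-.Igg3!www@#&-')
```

None

The pattern matches optionally a word character, then one or more of the literal 'g' (captured); then one or more of any character except [9h] (lazy) (non-capturing group); then zero or more of a non-word character, then one or more of a literal 'w' (non-capturing group).
For `fullmatch`, every character of the input must be accounted for by the pattern.
Here the pattern can't cover the whole string, so the call returns None.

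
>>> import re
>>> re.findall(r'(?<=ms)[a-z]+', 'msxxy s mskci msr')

['xxy', 'kci', 'r']

The positive lookaround only admits positions where the adjacent text matches; those characters stay outside the span.
Matches: at [2:5] → 'xxy'; at [10:13] → 'kci'; at [16:17] → 'r'.
With no groups in the pattern, `findall` gives back each whole match — 3 here.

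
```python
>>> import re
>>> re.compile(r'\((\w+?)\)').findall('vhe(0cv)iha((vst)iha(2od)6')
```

['0cv', 'vst', '2od']

Scanning left to right: at [3:8] match '(0cv)', group 1 = '0cv'; at [12:17] match '(vst)', group 1 = 'vst'; at [20:25] match '(2od)', group 1 = '2od'.
One capturing group, so `findall` returns just the captured substring from each match — 3 in all.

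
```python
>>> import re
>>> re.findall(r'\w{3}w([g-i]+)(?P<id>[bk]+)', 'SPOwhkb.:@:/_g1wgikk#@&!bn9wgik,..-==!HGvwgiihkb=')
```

This matches exactly 3 of a word character, then the literal 'w'; then one or more of a character in [g-i] (captured); then one or more of one of [bk] (captured as 'id').
Matches: at [0:7] match 'SPOwhkb', groups = ('h', 'kb'); at [12:20] match '_g1wgikk', groups = ('gi', 'kk'); at [24:31] match 'bn9wgik', groups = ('gi', 'k'); at [38:48] match 'HGvwgiihkb', groups = ('giih', 'kb').
2 groups means each result is a tuple of 2 captured strings — 4 here.

[('h', 'kb'), ('gi', 'kk'), ('gi', 'k'), ('giih', 'kb')]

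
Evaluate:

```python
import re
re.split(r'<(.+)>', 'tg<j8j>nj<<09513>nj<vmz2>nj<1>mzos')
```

['tg', 'j8j>nj<<09513>nj<vmz2>nj<1', 'mzos']

Matches to split on: at [2:30] → '<j8j>nj<<09513>nj<vmz2>nj<1>'.
`re.split` interleaves the captured-group text with the surrounding fragments.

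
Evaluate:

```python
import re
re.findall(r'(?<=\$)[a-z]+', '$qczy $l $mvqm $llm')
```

['qczy', 'l', 'mvqm', 'llm']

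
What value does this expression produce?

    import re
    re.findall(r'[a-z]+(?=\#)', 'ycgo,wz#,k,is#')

The positive lookaround only admits positions where the adjacent text matches; those characters stay outside the span.
Walking the string: at [5:7] → 'wz'; at [11:13] → 'is'.
Since nothing is captured, `findall` lists the 2 matched substrings directly.

['wz', 'is']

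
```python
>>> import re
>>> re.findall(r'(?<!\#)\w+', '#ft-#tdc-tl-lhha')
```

A negative assertion filters positions out without eating any characters.
No capturing groups, so `findall` returns the 4 full match strings.

['t', 'dc', 'tl', 'lhha']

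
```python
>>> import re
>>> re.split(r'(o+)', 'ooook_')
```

['', 'oooo', 'k_']

Pattern: one or more of a literal 'o' (captured).
Matches to split on: at [0:4] → 'oooo'.
With a capturing group present, the delimiter's captured portion is kept in the result list.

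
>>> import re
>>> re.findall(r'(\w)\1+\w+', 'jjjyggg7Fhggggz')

['j']

`\1` is not a pattern — it's the concrete string captured by group 1, re-applied verbatim.
Scanning left to right: at [0:15] match 'jjjyggg7Fhggggz', group 1 = 'j'.
One capturing group, so `findall` returns just the captured substring from the one match — 1 in all.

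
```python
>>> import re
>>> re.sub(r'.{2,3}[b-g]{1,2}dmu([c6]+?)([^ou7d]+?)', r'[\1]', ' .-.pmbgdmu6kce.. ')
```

Pattern: 2 to 3 of any character, then 1 to 2 of a character in [b-g], then the literal 'dmu'; then one or more of one of [c6] (lazy) (captured); then one or more of any character except [ou7d] (lazy) (captured).
A `+?`/`*?`/`{m,n}?` starts at its minimum and grows only as far as needed for what follows to match.
Matches: at [3:13] → '.pmbgdmu6k'.
`\1` in the replacement pulls in group 1's text for each match.

' .-[6]ce.. '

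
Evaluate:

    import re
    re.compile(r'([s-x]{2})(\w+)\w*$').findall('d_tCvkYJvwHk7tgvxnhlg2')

Pattern: exactly 2 of a character in [s-x] (captured); then one or more of a word character (captured); then zero or more of a word character; then anchored at the end.
`findall` packs the 2 group values into a tuple for every match.

[('vw', 'Hk7tgvxnhlg2')]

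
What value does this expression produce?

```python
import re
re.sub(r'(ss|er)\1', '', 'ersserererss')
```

'ersserss'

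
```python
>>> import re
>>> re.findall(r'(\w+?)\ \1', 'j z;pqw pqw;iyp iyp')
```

A backreference is literal: `\1` must see the identical characters the first group matched.
Walking the string: at [4:11] match 'pqw pqw', group 1 = 'pqw'; at [12:19] match 'iyp iyp', group 1 = 'iyp'.
One capturing group, so `findall` returns just the captured substring from each match — 2 in all.

['pqw', 'iyp']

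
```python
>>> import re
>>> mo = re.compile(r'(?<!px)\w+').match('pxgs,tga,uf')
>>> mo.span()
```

(0, 4)

The negative lookahead/lookbehind blocks any match where the forbidden context is present.
`re.match` won't scan ahead — the pattern has to work from the very first character.
The match spans [0:4] → 'pxgs'.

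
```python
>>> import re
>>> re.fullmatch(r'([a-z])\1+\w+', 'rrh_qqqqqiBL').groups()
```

`\1` has to match the exact text group 1 already captured.
`fullmatch` succeeds only if the pattern covers the string from start to end.
The match spans [0:12] → 'rrh_qqqqqiBL'.
Captured: group 1 = 'r'.

('r',)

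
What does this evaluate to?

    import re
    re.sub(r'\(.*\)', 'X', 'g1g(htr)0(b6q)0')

'g1gX0'

Every occurrence is swapped for 'X'.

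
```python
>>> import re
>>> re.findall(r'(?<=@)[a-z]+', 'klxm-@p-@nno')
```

['p', 'nno']

The `(?=…)`/`(?<=…)` assertion just peeks at neighbouring text; it doesn't advance the match position.
Matches: at [6:7] → 'p'; at [9:12] → 'nno'.
With no groups in the pattern, `findall` gives back each whole match — 2 here.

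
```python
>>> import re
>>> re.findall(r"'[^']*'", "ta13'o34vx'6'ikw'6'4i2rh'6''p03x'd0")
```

["'o34vx'", "'ikw'", "'4i2rh'", "''"]

With no groups in the pattern, `findall` gives back each whole match — 4 here.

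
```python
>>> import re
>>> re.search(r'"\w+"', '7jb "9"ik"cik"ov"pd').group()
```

'"9"'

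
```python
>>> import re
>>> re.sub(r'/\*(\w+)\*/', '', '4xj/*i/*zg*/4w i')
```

'4xj/*i4w i'

Matches: at [6:12] → '/*zg*/'.
Every occurrence is swapped for ''.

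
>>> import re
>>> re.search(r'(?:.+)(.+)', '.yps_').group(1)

'_'

This matches one or more of any character (non-capturing group); then one or more of any character (captured).
`re.search` scans for the first position where the pattern succeeds.
The match spans [0:5] → '.yps_'.
Captured: group 1 = '_'.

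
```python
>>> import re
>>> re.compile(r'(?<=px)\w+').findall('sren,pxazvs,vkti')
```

Lookahead/lookbehind check context without consuming it, so the matched span excludes the asserted characters.
Scanning left to right: at [7:11] → 'azvs'.
No capturing groups, so `findall` returns the 1 full match string.

['azvs']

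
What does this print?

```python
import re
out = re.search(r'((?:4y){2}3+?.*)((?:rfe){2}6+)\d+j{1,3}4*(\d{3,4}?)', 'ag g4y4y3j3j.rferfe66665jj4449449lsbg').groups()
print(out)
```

The match spans [4:32] → '4y4y3j3j.rferfe66665jj444944'.
Captured: group 1 = '4y4y3j3j.', group 2 = 'rferfe6666', group 3 = '944'.

('4y4y3j3j.', 'rferfe6666', '944')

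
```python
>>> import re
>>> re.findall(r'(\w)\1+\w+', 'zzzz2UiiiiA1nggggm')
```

['z']

The backreference `\1` re-matches whatever the first group consumed, character for character.
`findall` collects group 1 from the one match (1 total).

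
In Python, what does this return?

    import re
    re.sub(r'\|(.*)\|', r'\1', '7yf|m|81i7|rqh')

'7yfm|81i7rqh'

Matches: at [3:11] → '|m|81i7|'.
`\1` in the replacement pulls in group 1's text for each match.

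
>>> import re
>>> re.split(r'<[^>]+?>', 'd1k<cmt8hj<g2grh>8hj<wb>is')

Matches to split on: at [3:17] → '<cmt8hj<g2grh>'; at [20:24] → '<wb>'.
The string is cut at each match, leaving 3 pieces.

['d1k', '8hj', 'is']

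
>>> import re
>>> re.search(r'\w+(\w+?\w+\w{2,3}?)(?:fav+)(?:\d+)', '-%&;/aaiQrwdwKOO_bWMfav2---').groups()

('_bWM',)

Pattern: one or more of a word character; then one or more of a word character (lazy), then one or more of a word character, then 2 to 3 of a word character (lazy) (captured); then the literal 'fa', then one or more of the literal 'v' (non-capturing group); then one or more of a digit (non-capturing group).
Unlike `match`, `search` isn't anchored — it looks for the pattern anywhere in the string.
The match spans [5:24] → 'aaiQrwdwKOO_bWMfav2'.
Captured: group 1 = '_bWM'.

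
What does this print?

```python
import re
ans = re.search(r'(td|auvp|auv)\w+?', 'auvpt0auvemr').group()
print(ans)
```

Alternation isn't longest-match — the leftmost alternative that fits at this position is chosen.
`re.search` tries every starting position until one works.
The match spans [0:5] → 'auvpt'.
Captured: group 1 = 'auvp'.

auvpt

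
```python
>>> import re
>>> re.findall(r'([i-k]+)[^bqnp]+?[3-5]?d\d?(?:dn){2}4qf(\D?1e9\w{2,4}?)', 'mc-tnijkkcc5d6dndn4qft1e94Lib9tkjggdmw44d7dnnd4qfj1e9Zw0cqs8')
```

The pattern matches one or more of a character in [i-k] (captured); then one or more of any character except [bqnp] (lazy), then optionally a character in [3-5]; then the literal 'd', then optionally a digit; then the literal 'dn' repeated 2 times, then a literal '4', then the literal 'qf'; then optionally a non-digit, then the literal '1e9', then 2 to 4 of a word character (lazy) (captured).
With the lazy modifier that quantifier settles for the fewest repetitions that let the rest of the pattern succeed (the atoms after it are unaffected and can still be greedy).
Walking the string: at [5:27] match 'ijkkcc5d6dndn4qft1e94L', groups = ('ijkk', 't1e94L').
2 groups means the one result is a tuple of 2 captured strings — 1 here.

[('ijkk', 't1e94L')]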